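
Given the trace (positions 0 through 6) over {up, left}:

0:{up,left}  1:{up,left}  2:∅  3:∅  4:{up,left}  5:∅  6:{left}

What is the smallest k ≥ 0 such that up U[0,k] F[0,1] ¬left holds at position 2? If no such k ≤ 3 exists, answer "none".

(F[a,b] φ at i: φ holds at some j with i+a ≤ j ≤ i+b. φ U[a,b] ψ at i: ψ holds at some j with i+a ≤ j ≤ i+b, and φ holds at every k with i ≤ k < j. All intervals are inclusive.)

0

Need earliest j ≥ 2 with F[0,1] ¬left, and up at every k in [2,j-1].
  j=2: rhs holds (empty prefix). k = 0.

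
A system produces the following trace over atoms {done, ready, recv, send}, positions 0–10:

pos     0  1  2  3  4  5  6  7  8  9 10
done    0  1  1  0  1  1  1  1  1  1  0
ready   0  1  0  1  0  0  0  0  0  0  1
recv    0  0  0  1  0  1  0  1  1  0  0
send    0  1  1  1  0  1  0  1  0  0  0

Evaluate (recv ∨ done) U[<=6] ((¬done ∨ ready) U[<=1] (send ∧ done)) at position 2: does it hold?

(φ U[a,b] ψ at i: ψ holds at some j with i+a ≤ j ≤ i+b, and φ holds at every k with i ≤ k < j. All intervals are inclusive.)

Need some j in [2,8] with ((¬done ∨ ready) U[<=1] (send ∧ done)), and (recv ∨ done) at every k in [2,j-1].
  j=2: ((¬done ∨ ready) U[<=1] (send ∧ done)) holds; no prefix to check → satisfied.

True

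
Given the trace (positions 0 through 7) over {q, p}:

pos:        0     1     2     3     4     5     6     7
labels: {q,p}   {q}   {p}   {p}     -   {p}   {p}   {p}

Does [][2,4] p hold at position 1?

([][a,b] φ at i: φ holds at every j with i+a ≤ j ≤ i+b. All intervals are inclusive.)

Check p at every j in [3,5]:
  j=3: true
  j=4: false
  j=5: true
Fails at j=4 → formula fails.

Does not hold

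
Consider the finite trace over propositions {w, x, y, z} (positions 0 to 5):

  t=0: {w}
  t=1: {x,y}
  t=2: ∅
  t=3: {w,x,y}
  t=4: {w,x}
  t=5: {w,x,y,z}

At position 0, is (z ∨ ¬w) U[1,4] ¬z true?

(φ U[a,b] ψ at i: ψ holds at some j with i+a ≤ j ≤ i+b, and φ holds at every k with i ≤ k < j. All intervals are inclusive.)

Need some j in [1,4] with ¬z, and (z ∨ ¬w) at every k in [0,j-1].
  j=1: ¬z holds, but (z ∨ ¬w) fails at k=0 → not this j.
  j=2: ¬z holds, but (z ∨ ¬w) fails at k=0 → not this j.
  j=3: ¬z holds, but (z ∨ ¬w) fails at k=0 → not this j.
  j=4: ¬z holds, but (z ∨ ¬w) fails at k=0 → not this j.
No j in the window works → until fails.

No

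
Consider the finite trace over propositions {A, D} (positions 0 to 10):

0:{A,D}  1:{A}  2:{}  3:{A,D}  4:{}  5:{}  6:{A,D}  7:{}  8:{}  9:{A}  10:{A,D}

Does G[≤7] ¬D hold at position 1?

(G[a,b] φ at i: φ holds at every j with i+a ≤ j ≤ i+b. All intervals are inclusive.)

No

Check ¬D at every j in [1,8]:
  j=1: true
  j=2: true
  j=3: false
  j=4: true
  j=5: true
  j=6: false
  j=7: true
  j=8: true
Fails at j=3 → formula fails.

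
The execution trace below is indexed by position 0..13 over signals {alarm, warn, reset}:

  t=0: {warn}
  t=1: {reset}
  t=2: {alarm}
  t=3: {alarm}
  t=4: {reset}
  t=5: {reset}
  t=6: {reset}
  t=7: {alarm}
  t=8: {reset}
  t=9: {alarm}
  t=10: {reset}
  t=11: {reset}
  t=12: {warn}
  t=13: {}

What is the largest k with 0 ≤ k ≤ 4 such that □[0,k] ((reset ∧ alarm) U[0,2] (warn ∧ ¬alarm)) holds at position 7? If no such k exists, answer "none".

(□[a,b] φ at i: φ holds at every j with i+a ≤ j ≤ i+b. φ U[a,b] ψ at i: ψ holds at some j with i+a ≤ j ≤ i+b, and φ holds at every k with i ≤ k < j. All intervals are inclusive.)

none

((reset ∧ alarm) U[0,2] (warn ∧ ¬alarm)) must hold from j=7 onward; find where it first fails.
  j=7: fails → no k works.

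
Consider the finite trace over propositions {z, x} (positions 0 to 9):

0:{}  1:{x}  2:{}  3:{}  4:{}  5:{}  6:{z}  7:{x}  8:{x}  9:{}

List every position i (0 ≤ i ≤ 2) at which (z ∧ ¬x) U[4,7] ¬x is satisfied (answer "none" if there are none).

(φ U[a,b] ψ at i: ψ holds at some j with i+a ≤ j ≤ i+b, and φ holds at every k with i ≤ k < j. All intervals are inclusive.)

none

Evaluate at each i in [0,2]:
  i=0: ✗ (lhs fails at k=0 before rhs at j=4)
  i=1: ✗ (lhs fails at k=1 before rhs at j=5)
  i=2: ✗ (lhs fails at k=2 before rhs at j=6)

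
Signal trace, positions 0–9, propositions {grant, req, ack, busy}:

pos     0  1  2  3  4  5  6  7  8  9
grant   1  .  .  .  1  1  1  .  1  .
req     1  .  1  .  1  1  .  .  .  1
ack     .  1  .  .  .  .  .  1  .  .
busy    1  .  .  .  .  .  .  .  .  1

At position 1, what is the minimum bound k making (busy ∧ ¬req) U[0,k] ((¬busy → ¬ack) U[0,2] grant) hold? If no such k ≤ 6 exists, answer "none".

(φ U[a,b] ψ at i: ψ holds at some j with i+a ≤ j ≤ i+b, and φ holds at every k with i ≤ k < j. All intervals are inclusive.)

none

Need earliest j ≥ 1 with ((¬busy → ¬ack) U[0,2] grant), and (busy ∧ ¬req) at every k in [1,j-1].
  j=1: rhs fails.
  j=2: rhs holds but lhs fails at k=1.
  j=3: rhs holds but lhs fails at k=1.
  j=4: rhs holds but lhs fails at k=1.
  j=5: rhs holds but lhs fails at k=1.
  j=6: rhs holds but lhs fails at k=1.
  j=7: rhs fails.
No witness within the range → none.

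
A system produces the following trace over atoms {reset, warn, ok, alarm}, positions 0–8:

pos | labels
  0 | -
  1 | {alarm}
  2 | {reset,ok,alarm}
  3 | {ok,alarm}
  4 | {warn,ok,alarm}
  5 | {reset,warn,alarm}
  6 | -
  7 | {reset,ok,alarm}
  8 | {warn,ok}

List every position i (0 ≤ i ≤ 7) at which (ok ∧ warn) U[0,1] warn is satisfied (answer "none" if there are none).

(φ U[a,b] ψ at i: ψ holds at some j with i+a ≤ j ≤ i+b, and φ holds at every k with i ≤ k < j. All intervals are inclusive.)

Evaluate at each i in [0,7]:
  i=0: ✗ (no rhs in [0,1])
  i=1: ✗ (no rhs in [1,2])
  i=2: ✗ (no rhs in [2,3])
  i=3: ✗ (lhs fails at k=3 before rhs at j=4)
  i=4: ✓ (rhs at j=4)
  i=5: ✓ (rhs at j=5)
  i=6: ✗ (no rhs in [6,7])
  i=7: ✗ (lhs fails at k=7 before rhs at j=8)

4, 5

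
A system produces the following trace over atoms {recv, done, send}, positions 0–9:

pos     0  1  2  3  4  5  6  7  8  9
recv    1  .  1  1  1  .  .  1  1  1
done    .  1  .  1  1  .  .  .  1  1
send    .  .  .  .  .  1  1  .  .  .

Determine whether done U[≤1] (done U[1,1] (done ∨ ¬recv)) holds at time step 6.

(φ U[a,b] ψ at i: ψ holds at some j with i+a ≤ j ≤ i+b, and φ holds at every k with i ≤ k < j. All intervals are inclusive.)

Need some j in [6,7] with (done U[1,1] (done ∨ ¬recv)), and done at every k in [6,j-1].
  j=6: (done U[1,1] (done ∨ ¬recv)) — fails.
  j=7: (done U[1,1] (done ∨ ¬recv)) — fails.
No j in the window works → until fails.

No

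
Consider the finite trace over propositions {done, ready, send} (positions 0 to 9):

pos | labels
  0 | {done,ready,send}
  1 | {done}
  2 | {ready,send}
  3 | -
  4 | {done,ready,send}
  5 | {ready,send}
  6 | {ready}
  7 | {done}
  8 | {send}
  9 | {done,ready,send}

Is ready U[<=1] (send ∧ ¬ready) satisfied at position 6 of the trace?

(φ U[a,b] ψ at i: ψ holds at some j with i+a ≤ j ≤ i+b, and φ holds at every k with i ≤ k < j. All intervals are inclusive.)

Does not hold

Need some j in [6,7] with (send ∧ ¬ready), and ready at every k in [6,j-1].
  j=6: (send ∧ ¬ready) false.
  j=7: (send ∧ ¬ready) false.
No j in the window works → until fails.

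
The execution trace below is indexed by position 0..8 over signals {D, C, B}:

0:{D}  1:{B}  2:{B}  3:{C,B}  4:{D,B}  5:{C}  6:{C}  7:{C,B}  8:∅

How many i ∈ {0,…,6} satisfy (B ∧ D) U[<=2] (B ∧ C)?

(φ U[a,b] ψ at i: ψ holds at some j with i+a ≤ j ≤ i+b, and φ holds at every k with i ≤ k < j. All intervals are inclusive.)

Evaluate at each i in [0,6]:
  i=0: ✗ (no rhs in [0,2])
  i=1: ✗ (lhs fails at k=1 before rhs at j=3)
  i=2: ✗ (lhs fails at k=2 before rhs at j=3)
  i=3: ✓ (rhs at j=3)
  i=4: ✗ (no rhs in [4,6])
  i=5: ✗ (lhs fails at k=5 before rhs at j=7)
  i=6: ✗ (lhs fails at k=6 before rhs at j=7)
Positions where it holds: {3} → 1.

1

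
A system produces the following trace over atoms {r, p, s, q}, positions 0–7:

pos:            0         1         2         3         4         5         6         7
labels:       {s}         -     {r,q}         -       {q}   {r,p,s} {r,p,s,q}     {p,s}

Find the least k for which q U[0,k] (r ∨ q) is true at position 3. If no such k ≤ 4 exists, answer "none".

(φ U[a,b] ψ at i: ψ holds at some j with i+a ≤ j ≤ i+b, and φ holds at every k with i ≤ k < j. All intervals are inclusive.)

none

Need earliest j ≥ 3 with (r ∨ q), and q at every k in [3,j-1].
  j=3: rhs fails.
  j=4: rhs holds but lhs fails at k=3.
  j=5: rhs holds but lhs fails at k=3.
  j=6: rhs holds but lhs fails at k=3.
  j=7: rhs fails.
No witness within the range → none.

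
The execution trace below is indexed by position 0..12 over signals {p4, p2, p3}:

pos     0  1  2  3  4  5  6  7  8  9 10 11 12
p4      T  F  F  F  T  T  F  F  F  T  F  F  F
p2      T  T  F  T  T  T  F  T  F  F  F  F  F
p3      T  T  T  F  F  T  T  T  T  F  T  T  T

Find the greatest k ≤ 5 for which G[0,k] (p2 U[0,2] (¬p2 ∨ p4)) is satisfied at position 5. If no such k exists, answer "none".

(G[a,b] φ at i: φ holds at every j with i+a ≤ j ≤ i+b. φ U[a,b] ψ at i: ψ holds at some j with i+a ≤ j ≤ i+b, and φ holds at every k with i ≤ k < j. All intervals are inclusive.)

5

(p2 U[0,2] (¬p2 ∨ p4)) must hold from j=5 onward; find where it first fails.
  j=5: holds
  j=6: holds
  j=7: holds
  j=8: holds
  j=9: holds
  j=10: holds
Holds through j=10; largest k = 5.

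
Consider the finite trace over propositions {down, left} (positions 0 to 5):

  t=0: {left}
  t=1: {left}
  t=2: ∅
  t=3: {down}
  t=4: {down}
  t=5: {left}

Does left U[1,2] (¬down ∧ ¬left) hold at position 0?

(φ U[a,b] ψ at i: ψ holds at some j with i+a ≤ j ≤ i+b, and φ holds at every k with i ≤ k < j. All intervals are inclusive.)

True

Need some j in [1,2] with (¬down ∧ ¬left), and left at every k in [0,j-1].
  j=1: (¬down ∧ ¬left) false.
  j=2: (¬down ∧ ¬left) holds; left holds at every k in [0,1] → satisfied.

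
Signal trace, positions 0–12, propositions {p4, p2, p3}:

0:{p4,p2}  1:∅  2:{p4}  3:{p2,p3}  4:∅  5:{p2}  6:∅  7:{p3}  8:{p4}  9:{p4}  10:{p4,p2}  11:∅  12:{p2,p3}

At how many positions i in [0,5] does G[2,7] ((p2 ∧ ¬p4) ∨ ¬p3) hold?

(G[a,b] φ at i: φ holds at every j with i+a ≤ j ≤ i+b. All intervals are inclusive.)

Evaluate at each i in [0,5]:
  i=0: ✗ (fails at j=7)
  i=1: ✗ (fails at j=7)
  i=2: ✗ (fails at j=7)
  i=3: ✗ (fails at j=7)
  i=4: ✗ (fails at j=7)
  i=5: ✗ (fails at j=7)
Positions where it holds: {} → 0.

0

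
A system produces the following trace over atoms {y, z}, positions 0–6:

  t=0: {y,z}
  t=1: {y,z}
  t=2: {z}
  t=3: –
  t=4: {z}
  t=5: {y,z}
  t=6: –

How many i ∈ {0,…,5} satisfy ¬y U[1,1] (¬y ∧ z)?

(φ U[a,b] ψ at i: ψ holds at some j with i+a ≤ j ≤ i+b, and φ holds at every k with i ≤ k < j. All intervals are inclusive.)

1

Evaluate at each i in [0,5]:
  i=0: ✗ (no rhs in [1,1])
  i=1: ✗ (lhs fails at k=1 before rhs at j=2)
  i=2: ✗ (no rhs in [3,3])
  i=3: ✓ (rhs at j=4; lhs holds on [3,3])
  i=4: ✗ (no rhs in [5,5])
  i=5: ✗ (no rhs in [6,6])
Positions where it holds: {3} → 1.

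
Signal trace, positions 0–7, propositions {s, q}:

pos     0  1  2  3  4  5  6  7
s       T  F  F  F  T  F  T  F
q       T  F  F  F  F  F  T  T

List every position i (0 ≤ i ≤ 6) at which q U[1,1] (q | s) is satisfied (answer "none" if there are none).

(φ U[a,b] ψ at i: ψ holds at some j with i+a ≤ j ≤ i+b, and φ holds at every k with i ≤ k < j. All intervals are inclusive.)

6

Evaluate at each i in [0,6]:
  i=0: ✗ (no rhs in [1,1])
  i=1: ✗ (no rhs in [2,2])
  i=2: ✗ (no rhs in [3,3])
  i=3: ✗ (lhs fails at k=3 before rhs at j=4)
  i=4: ✗ (no rhs in [5,5])
  i=5: ✗ (lhs fails at k=5 before rhs at j=6)
  i=6: ✓ (rhs at j=7; lhs holds on [6,6])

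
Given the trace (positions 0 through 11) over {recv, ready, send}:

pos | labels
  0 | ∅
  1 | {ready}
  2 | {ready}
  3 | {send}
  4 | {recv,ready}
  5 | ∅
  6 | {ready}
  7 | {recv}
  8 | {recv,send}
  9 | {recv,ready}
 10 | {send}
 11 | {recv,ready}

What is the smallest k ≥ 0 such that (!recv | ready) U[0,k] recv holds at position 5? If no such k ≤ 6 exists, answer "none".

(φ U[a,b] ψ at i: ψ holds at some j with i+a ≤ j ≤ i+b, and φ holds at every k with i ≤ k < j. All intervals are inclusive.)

2

Need earliest j ≥ 5 with recv, and (!recv | ready) at every k in [5,j-1].
  j=5: rhs fails.
  j=6: rhs fails.
  j=7: rhs holds; lhs holds on [5,6]. k = 2.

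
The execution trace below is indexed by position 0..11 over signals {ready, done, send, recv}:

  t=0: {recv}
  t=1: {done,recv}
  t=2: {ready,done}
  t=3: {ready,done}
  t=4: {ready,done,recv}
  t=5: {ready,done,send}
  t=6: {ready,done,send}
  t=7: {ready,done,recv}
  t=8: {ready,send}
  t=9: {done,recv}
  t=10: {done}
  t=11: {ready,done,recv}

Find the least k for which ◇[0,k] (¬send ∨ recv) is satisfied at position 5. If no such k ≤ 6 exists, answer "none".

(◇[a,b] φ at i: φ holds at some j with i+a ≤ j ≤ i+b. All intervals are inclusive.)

2

Scan j = 5,6,… for (¬send ∨ recv):
  j=5: fails
  j=6: fails
  j=7: holds
First hit at j=7, so smallest k = 7-5 = 2.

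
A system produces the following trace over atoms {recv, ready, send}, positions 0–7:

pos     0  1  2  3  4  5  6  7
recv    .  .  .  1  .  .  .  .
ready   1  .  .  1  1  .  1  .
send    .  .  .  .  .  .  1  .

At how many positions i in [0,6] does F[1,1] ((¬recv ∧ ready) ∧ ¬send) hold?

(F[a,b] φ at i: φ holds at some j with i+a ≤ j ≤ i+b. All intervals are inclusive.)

Evaluate at each i in [0,6]:
  i=0: ✗ (none in [1,1])
  i=1: ✗ (none in [2,2])
  i=2: ✗ (none in [3,3])
  i=3: ✓ (witness j=4)
  i=4: ✗ (none in [5,5])
  i=5: ✗ (none in [6,6])
  i=6: ✗ (none in [7,7])
Positions where it holds: {3} → 1.

1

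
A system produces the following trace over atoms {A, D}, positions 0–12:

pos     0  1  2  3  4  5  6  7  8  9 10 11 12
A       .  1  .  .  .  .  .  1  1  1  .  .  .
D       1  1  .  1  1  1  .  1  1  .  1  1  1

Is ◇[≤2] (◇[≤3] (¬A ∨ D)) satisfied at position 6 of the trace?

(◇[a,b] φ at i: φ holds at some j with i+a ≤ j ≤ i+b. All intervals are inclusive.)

Check ◇[≤3] (¬A ∨ D) at each j in [6,8]:
  j=6: holds (witness at 6)
  j=7: holds (witness at 7)
  j=8: holds (witness at 8)
Found at j=6 → formula holds.

True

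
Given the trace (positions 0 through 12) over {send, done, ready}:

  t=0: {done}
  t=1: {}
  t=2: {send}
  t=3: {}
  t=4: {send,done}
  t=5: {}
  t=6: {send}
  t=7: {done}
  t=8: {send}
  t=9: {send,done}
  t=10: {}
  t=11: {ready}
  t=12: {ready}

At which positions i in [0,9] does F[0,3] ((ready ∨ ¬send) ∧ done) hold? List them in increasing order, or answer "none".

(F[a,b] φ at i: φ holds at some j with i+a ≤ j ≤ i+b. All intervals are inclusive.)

0, 4, 5, 6, 7

Evaluate at each i in [0,9]:
  i=0: ✓ (witness j=0)
  i=1: ✗ (none in [1,4])
  i=2: ✗ (none in [2,5])
  i=3: ✗ (none in [3,6])
  i=4: ✓ (witness j=7)
  i=5: ✓ (witness j=7)
  i=6: ✓ (witness j=7)
  i=7: ✓ (witness j=7)
  i=8: ✗ (none in [8,11])
  i=9: ✗ (none in [9,12])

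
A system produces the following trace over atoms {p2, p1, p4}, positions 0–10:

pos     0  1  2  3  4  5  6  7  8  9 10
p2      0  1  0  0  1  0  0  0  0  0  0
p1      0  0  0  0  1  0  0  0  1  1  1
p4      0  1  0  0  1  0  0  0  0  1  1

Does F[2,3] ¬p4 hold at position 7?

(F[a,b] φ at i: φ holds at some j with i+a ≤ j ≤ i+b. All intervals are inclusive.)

Does not hold

Check ¬p4 at each j in [9,10]:
  j=9: false
  j=10: false
No position in the window satisfies it → formula fails.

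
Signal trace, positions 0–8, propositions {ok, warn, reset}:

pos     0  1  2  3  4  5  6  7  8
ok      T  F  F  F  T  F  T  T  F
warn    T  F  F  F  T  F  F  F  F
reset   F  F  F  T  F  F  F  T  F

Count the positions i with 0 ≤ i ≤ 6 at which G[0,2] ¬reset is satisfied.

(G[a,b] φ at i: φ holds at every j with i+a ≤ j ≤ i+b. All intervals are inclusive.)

2

Evaluate at each i in [0,6]:
  i=0: ✓ (all of [0,2])
  i=1: ✗ (fails at j=3)
  i=2: ✗ (fails at j=3)
  i=3: ✗ (fails at j=3)
  i=4: ✓ (all of [4,6])
  i=5: ✗ (fails at j=7)
  i=6: ✗ (fails at j=7)
Positions where it holds: {0, 4} → 2.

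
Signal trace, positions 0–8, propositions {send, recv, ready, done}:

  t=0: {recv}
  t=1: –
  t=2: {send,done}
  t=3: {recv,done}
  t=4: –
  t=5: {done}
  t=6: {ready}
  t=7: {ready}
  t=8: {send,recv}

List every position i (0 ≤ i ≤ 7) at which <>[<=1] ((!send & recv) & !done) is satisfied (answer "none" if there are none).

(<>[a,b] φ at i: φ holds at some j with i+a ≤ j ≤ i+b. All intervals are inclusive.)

0

Evaluate at each i in [0,7]:
  i=0: ✓ (witness j=0)
  i=1: ✗ (none in [1,2])
  i=2: ✗ (none in [2,3])
  i=3: ✗ (none in [3,4])
  i=4: ✗ (none in [4,5])
  i=5: ✗ (none in [5,6])
  i=6: ✗ (none in [6,7])
  i=7: ✗ (none in [7,8])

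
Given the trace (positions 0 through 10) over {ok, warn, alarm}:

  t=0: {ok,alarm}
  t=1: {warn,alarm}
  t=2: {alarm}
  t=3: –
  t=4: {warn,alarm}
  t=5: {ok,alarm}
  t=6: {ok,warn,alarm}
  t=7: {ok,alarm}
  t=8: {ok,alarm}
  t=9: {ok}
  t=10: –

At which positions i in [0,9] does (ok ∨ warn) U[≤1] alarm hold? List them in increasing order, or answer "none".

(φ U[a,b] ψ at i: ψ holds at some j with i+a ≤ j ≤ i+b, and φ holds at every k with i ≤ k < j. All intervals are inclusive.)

Evaluate at each i in [0,9]:
  i=0: ✓ (rhs at j=0)
  i=1: ✓ (rhs at j=1)
  i=2: ✓ (rhs at j=2)
  i=3: ✗ (lhs fails at k=3 before rhs at j=4)
  i=4: ✓ (rhs at j=4)
  i=5: ✓ (rhs at j=5)
  i=6: ✓ (rhs at j=6)
  i=7: ✓ (rhs at j=7)
  i=8: ✓ (rhs at j=8)
  i=9: ✗ (no rhs in [9,10])

0, 1, 2, 4, 5, 6, 7, 8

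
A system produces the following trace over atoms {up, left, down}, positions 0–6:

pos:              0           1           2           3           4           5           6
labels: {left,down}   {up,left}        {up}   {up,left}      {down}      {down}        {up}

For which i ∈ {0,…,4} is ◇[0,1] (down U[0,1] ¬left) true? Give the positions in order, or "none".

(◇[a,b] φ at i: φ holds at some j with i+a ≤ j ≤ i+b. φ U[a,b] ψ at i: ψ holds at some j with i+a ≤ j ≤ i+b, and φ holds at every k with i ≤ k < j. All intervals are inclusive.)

Evaluate at each i in [0,4]:
  i=0: ✗ (none in [0,1])
  i=1: ✓ (witness j=2)
  i=2: ✓ (witness j=2)
  i=3: ✓ (witness j=4)
  i=4: ✓ (witness j=4)

1, 2, 3, 4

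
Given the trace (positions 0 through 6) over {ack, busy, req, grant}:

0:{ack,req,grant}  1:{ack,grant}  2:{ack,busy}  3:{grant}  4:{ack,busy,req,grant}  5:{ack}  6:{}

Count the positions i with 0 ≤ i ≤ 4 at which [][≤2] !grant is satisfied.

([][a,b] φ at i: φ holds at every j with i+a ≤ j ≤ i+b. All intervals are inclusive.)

0

Evaluate at each i in [0,4]:
  i=0: ✗ (fails at j=0)
  i=1: ✗ (fails at j=1)
  i=2: ✗ (fails at j=3)
  i=3: ✗ (fails at j=3)
  i=4: ✗ (fails at j=4)
Positions where it holds: {} → 0.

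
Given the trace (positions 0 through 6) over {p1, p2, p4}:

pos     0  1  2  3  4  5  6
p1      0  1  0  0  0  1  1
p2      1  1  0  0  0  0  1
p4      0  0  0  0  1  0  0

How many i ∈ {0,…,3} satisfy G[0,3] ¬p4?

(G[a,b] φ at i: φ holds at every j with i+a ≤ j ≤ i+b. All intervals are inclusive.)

1

Evaluate at each i in [0,3]:
  i=0: ✓ (all of [0,3])
  i=1: ✗ (fails at j=4)
  i=2: ✗ (fails at j=4)
  i=3: ✗ (fails at j=4)
Positions where it holds: {0} → 1.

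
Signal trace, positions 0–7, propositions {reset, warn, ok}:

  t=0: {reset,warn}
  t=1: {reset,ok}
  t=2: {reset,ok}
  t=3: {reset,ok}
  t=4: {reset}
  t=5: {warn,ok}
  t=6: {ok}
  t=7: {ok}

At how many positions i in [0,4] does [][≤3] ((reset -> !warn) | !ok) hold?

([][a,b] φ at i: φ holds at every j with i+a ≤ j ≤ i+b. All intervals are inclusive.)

5

Evaluate at each i in [0,4]:
  i=0: ✓ (all of [0,3])
  i=1: ✓ (all of [1,4])
  i=2: ✓ (all of [2,5])
  i=3: ✓ (all of [3,6])
  i=4: ✓ (all of [4,7])
Positions where it holds: {0, 1, 2, 3, 4} → 5.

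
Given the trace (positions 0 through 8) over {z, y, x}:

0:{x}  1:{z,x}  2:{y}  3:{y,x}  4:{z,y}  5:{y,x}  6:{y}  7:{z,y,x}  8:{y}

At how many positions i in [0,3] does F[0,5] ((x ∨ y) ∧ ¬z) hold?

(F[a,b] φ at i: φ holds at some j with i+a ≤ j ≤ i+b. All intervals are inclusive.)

4

Evaluate at each i in [0,3]:
  i=0: ✓ (witness j=0)
  i=1: ✓ (witness j=2)
  i=2: ✓ (witness j=2)
  i=3: ✓ (witness j=3)
Positions where it holds: {0, 1, 2, 3} → 4.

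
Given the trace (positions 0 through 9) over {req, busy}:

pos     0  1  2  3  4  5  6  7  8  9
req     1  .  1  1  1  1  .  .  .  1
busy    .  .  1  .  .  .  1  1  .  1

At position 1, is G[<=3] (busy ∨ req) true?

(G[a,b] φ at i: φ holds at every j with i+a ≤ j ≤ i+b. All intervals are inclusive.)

No

Check (busy ∨ req) at every j in [1,4]:
  j=1: false
  j=2: true
  j=3: true
  j=4: true
Fails at j=1 → formula fails.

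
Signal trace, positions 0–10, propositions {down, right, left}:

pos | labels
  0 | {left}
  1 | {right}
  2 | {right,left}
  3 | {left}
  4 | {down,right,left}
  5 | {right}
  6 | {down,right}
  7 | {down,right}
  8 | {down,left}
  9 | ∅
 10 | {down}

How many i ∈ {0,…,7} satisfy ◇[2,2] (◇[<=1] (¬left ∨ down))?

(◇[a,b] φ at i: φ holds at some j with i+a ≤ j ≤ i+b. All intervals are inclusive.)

7

Evaluate at each i in [0,7]:
  i=0: ✗ (none in [2,2])
  i=1: ✓ (witness j=3)
  i=2: ✓ (witness j=4)
  i=3: ✓ (witness j=5)
  i=4: ✓ (witness j=6)
  i=5: ✓ (witness j=7)
  i=6: ✓ (witness j=8)
  i=7: ✓ (witness j=9)
Positions where it holds: {1, 2, 3, 4, 5, 6, 7} → 7.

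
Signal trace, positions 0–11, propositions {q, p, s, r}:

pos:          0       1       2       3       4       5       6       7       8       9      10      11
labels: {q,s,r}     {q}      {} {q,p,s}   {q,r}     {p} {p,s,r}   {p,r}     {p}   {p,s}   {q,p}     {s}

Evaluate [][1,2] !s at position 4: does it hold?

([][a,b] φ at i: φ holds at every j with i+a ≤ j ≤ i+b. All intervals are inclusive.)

Check !s at every j in [5,6]:
  j=5: true
  j=6: false
Fails at j=6 → formula fails.

False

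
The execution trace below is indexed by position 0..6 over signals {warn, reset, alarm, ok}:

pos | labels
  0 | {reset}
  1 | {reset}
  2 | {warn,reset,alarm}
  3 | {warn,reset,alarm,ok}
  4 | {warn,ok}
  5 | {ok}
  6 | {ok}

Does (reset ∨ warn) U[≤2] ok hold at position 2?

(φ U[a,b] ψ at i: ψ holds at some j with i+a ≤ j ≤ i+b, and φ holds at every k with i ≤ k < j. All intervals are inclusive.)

Holds

Need some j in [2,4] with ok, and (reset ∨ warn) at every k in [2,j-1].
  j=2: ok false.
  j=3: ok holds; (reset ∨ warn) holds at every k in [2,2] → satisfied.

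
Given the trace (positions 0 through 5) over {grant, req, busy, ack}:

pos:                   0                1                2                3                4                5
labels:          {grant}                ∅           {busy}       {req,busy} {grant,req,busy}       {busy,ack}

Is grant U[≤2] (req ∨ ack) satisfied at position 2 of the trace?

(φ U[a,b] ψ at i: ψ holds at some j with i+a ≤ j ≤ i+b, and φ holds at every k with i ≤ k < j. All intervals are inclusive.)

No

Need some j in [2,4] with (req ∨ ack), and grant at every k in [2,j-1].
  j=2: (req ∨ ack) false.
  j=3: (req ∨ ack) holds, but grant fails at k=2 → not this j.
  j=4: (req ∨ ack) holds, but grant fails at k=2 → not this j.
No j in the window works → until fails.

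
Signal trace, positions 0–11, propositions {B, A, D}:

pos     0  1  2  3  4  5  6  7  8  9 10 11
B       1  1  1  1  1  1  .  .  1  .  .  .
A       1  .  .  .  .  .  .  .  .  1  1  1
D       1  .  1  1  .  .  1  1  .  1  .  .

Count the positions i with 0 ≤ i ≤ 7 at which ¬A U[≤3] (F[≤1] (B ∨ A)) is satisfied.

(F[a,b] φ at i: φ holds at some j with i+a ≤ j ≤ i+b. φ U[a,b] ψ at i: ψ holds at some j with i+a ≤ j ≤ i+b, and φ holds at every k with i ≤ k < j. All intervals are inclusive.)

Evaluate at each i in [0,7]:
  i=0: ✓ (rhs at j=0)
  i=1: ✓ (rhs at j=1)
  i=2: ✓ (rhs at j=2)
  i=3: ✓ (rhs at j=3)
  i=4: ✓ (rhs at j=4)
  i=5: ✓ (rhs at j=5)
  i=6: ✓ (rhs at j=7; lhs holds on [6,6])
  i=7: ✓ (rhs at j=7)
Positions where it holds: {0, 1, 2, 3, 4, 5, 6, 7} → 8.

8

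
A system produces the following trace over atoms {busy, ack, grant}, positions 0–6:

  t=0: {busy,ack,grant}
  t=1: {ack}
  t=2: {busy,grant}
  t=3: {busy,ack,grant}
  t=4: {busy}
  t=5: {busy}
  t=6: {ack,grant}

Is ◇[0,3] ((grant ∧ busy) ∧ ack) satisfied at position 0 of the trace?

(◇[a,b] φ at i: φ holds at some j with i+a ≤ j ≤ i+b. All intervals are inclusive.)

Check ((grant ∧ busy) ∧ ack) at each j in [0,3]:
  j=0: true
  j=1: false
  j=2: false
  j=3: true
Found at j=0 → formula holds.

Holds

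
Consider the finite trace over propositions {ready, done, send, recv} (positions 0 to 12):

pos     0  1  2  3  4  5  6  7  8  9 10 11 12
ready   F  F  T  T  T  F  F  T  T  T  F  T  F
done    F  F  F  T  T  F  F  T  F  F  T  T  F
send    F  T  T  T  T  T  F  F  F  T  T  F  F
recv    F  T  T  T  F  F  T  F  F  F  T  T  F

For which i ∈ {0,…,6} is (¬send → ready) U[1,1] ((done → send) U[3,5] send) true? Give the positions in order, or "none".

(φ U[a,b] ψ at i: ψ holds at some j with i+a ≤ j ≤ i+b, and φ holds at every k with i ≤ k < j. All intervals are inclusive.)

1

Evaluate at each i in [0,6]:
  i=0: ✗ (lhs fails at k=0 before rhs at j=1)
  i=1: ✓ (rhs at j=2; lhs holds on [1,1])
  i=2: ✗ (no rhs in [3,3])
  i=3: ✗ (no rhs in [4,4])
  i=4: ✗ (no rhs in [5,5])
  i=5: ✗ (no rhs in [6,6])
  i=6: ✗ (no rhs in [7,7])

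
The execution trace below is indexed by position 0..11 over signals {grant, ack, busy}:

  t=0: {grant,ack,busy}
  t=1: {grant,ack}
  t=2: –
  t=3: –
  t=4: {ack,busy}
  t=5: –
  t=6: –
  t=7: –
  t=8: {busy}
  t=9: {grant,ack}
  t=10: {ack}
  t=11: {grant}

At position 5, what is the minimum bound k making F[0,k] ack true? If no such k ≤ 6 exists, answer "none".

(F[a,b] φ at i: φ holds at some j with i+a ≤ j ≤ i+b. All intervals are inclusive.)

Scan j = 5,6,… for ack:
  j=5: fails
  j=6: fails
  j=7: fails
  j=8: fails
  j=9: holds
First hit at j=9, so smallest k = 9-5 = 4.

4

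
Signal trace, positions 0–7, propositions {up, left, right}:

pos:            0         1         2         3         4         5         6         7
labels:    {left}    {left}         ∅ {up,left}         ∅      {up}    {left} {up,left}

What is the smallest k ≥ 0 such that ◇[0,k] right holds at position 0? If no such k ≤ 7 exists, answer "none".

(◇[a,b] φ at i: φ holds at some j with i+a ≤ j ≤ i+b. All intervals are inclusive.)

none

Scan j = 0,1,… for right:
  j=0: fails
  j=1: fails
  j=2: fails
  j=3: fails
  j=4: fails
  j=5: fails
  j=6: fails
  j=7: fails
No j in [0,7] satisfies it → none.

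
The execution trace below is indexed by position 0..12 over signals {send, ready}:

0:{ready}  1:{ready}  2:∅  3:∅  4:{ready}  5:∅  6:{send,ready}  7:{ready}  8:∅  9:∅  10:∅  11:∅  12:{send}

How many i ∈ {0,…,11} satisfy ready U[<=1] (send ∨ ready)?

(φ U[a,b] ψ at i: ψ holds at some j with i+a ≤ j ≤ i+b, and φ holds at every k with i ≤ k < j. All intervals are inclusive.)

Evaluate at each i in [0,11]:
  i=0: ✓ (rhs at j=0)
  i=1: ✓ (rhs at j=1)
  i=2: ✗ (no rhs in [2,3])
  i=3: ✗ (lhs fails at k=3 before rhs at j=4)
  i=4: ✓ (rhs at j=4)
  i=5: ✗ (lhs fails at k=5 before rhs at j=6)
  i=6: ✓ (rhs at j=6)
  i=7: ✓ (rhs at j=7)
  i=8: ✗ (no rhs in [8,9])
  i=9: ✗ (no rhs in [9,10])
  i=10: ✗ (no rhs in [10,11])
  i=11: ✗ (lhs fails at k=11 before rhs at j=12)
Positions where it holds: {0, 1, 4, 6, 7} → 5.

5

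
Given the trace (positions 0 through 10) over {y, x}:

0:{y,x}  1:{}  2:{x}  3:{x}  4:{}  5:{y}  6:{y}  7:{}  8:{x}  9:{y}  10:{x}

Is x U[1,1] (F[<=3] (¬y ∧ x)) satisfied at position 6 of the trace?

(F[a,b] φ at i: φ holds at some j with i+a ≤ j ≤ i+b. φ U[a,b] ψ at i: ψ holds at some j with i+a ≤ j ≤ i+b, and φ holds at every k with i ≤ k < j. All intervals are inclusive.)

False

Need some j in [7,7] with F[<=3] (¬y ∧ x), and x at every k in [6,j-1].
  j=7: F[<=3] (¬y ∧ x) holds, but x fails at k=6 → not this j.
No j in the window works → until fails.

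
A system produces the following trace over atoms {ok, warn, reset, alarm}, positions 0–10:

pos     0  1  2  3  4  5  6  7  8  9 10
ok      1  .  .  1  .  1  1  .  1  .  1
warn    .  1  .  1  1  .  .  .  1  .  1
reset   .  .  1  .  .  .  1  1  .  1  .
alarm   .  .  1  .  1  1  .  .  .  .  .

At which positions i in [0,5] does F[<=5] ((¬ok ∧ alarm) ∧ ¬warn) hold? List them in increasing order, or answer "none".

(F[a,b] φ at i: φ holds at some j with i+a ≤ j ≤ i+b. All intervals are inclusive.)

Evaluate at each i in [0,5]:
  i=0: ✓ (witness j=2)
  i=1: ✓ (witness j=2)
  i=2: ✓ (witness j=2)
  i=3: ✗ (none in [3,8])
  i=4: ✗ (none in [4,9])
  i=5: ✗ (none in [5,10])

0, 1, 2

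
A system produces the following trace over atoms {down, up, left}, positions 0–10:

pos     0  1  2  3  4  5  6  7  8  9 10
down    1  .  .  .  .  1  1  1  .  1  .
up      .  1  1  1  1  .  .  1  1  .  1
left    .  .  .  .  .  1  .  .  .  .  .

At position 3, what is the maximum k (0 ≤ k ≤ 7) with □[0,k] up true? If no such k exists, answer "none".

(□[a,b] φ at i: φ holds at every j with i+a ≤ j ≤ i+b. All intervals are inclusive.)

up must hold from j=3 onward; find where it first fails.
  j=3: holds
  j=4: holds
  j=5: fails
Holds on [3,4], so largest k = 1.

1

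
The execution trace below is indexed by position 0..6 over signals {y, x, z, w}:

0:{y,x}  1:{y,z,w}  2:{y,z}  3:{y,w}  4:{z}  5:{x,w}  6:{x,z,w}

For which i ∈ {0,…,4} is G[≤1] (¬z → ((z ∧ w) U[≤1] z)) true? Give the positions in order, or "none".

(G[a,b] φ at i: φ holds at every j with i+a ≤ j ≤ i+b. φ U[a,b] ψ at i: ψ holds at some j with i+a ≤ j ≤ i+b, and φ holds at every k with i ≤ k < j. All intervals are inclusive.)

1

Evaluate at each i in [0,4]:
  i=0: ✗ (fails at j=0)
  i=1: ✓ (all of [1,2])
  i=2: ✗ (fails at j=3)
  i=3: ✗ (fails at j=3)
  i=4: ✗ (fails at j=5)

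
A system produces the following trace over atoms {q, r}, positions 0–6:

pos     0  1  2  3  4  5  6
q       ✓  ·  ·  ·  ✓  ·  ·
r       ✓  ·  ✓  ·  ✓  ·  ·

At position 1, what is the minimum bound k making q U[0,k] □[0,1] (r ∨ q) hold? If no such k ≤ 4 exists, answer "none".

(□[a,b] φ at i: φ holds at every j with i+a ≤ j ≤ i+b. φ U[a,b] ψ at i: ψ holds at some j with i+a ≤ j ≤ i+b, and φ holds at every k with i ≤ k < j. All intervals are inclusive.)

Need earliest j ≥ 1 with □[0,1] (r ∨ q), and q at every k in [1,j-1].
  j=1: rhs fails.
  j=2: rhs fails.
  j=3: rhs fails.
  j=4: rhs fails.
  j=5: rhs fails.
No witness within the range → none.

none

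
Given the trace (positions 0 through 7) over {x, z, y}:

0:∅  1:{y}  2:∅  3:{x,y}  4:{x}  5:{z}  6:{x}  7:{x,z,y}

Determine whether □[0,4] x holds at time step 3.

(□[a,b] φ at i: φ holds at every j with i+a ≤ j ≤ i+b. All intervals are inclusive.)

Check x at every j in [3,7]:
  j=3: true
  j=4: true
  j=5: false
  j=6: true
  j=7: true
Fails at j=5 → formula fails.

Does not hold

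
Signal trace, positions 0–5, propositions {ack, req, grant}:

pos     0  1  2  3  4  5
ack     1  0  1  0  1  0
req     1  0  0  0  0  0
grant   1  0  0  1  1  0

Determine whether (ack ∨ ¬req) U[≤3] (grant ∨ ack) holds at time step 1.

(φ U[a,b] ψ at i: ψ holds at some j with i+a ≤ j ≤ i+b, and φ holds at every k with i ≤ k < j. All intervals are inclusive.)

Need some j in [1,4] with (grant ∨ ack), and (ack ∨ ¬req) at every k in [1,j-1].
  j=1: (grant ∨ ack) false.
  j=2: (grant ∨ ack) holds; (ack ∨ ¬req) holds at every k in [1,1] → satisfied.

Holds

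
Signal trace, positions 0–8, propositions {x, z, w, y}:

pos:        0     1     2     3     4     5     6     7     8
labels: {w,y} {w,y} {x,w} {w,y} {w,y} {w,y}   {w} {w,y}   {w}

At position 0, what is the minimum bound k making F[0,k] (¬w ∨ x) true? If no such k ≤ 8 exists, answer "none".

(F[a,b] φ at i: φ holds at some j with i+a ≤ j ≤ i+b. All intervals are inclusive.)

Scan j = 0,1,… for (¬w ∨ x):
  j=0: fails
  j=1: fails
  j=2: holds
First hit at j=2, so smallest k = 2-0 = 2.

2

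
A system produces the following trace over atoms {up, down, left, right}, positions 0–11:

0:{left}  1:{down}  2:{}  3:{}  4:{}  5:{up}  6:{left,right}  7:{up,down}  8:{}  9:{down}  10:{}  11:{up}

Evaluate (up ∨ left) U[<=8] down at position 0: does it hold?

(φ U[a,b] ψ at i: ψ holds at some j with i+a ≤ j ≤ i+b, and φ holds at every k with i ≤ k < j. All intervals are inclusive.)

Holds

Need some j in [0,8] with down, and (up ∨ left) at every k in [0,j-1].
  j=0: down false.
  j=1: down holds; (up ∨ left) holds at every k in [0,0] → satisfied.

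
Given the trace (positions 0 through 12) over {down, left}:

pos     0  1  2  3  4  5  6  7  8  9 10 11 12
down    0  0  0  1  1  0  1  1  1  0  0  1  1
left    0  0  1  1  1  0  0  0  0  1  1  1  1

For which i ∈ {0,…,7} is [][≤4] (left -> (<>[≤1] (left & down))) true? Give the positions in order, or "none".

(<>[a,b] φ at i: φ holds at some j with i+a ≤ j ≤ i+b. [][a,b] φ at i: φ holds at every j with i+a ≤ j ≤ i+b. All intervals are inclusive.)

Evaluate at each i in [0,7]:
  i=0: ✓ (all of [0,4])
  i=1: ✓ (all of [1,5])
  i=2: ✓ (all of [2,6])
  i=3: ✓ (all of [3,7])
  i=4: ✓ (all of [4,8])
  i=5: ✗ (fails at j=9)
  i=6: ✗ (fails at j=9)
  i=7: ✗ (fails at j=9)

0, 1, 2, 3, 4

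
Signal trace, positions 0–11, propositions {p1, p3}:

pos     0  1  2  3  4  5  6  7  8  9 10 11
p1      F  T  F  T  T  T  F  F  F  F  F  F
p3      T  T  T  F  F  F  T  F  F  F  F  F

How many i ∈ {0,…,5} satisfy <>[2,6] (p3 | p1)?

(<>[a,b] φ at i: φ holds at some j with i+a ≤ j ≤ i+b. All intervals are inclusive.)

Evaluate at each i in [0,5]:
  i=0: ✓ (witness j=2)
  i=1: ✓ (witness j=3)
  i=2: ✓ (witness j=4)
  i=3: ✓ (witness j=5)
  i=4: ✓ (witness j=6)
  i=5: ✗ (none in [7,11])
Positions where it holds: {0, 1, 2, 3, 4} → 5.

5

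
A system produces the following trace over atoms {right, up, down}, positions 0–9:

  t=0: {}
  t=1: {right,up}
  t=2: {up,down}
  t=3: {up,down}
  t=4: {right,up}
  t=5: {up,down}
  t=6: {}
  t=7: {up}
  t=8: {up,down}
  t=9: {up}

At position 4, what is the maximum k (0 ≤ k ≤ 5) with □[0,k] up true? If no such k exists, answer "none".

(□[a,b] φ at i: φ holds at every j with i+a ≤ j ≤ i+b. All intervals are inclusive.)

1

up must hold from j=4 onward; find where it first fails.
  j=4: holds
  j=5: holds
  j=6: fails
Holds on [4,5], so largest k = 1.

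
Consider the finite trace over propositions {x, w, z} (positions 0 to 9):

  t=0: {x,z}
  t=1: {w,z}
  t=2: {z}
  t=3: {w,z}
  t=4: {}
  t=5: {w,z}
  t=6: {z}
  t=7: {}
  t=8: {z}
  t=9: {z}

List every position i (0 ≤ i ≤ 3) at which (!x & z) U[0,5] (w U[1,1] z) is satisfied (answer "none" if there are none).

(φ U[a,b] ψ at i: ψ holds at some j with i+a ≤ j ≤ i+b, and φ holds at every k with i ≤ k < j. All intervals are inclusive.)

Evaluate at each i in [0,3]:
  i=0: ✗ (lhs fails at k=0 before rhs at j=1)
  i=1: ✓ (rhs at j=1)
  i=2: ✗ (lhs fails at k=4 before rhs at j=5)
  i=3: ✗ (lhs fails at k=4 before rhs at j=5)

1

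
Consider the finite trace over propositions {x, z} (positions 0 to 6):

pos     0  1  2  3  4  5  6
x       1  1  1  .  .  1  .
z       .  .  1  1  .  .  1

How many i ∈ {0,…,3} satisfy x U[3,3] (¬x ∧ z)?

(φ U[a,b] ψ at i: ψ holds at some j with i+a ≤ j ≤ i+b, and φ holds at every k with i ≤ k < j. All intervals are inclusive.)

1

Evaluate at each i in [0,3]:
  i=0: ✓ (rhs at j=3; lhs holds on [0,2])
  i=1: ✗ (no rhs in [4,4])
  i=2: ✗ (no rhs in [5,5])
  i=3: ✗ (lhs fails at k=3 before rhs at j=6)
Positions where it holds: {0} → 1.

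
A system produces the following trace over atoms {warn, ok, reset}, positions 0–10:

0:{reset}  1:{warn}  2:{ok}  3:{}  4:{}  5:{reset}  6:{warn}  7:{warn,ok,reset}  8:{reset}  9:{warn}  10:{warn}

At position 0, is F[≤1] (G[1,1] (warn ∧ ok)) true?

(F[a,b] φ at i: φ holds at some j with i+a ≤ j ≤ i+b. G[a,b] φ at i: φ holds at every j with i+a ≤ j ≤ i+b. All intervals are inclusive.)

False

Check G[1,1] (warn ∧ ok) at each j in [0,1]:
  j=0: fails at 1
  j=1: fails at 2
No position in the window satisfies it → formula fails.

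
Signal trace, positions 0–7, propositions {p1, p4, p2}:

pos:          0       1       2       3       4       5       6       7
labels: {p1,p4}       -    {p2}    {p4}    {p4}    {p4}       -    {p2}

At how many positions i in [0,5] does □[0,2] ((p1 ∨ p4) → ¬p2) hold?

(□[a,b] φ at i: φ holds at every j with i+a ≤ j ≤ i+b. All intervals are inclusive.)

Evaluate at each i in [0,5]:
  i=0: ✓ (all of [0,2])
  i=1: ✓ (all of [1,3])
  i=2: ✓ (all of [2,4])
  i=3: ✓ (all of [3,5])
  i=4: ✓ (all of [4,6])
  i=5: ✓ (all of [5,7])
Positions where it holds: {0, 1, 2, 3, 4, 5} → 6.

6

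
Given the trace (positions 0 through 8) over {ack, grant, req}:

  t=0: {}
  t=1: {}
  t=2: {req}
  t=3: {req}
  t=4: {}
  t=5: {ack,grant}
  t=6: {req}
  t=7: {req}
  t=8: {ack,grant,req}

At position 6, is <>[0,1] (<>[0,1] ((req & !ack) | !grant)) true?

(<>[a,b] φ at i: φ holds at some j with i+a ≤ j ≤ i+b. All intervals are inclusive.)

Check <>[0,1] ((req & !ack) | !grant) at each j in [6,7]:
  j=6: holds (witness at 6)
  j=7: holds (witness at 7)
Found at j=6 → formula holds.

True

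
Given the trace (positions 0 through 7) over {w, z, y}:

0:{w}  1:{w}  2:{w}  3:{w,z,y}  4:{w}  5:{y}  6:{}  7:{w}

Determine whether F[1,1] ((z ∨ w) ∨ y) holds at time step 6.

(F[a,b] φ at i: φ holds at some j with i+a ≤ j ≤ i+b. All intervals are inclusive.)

True

Check ((z ∨ w) ∨ y) at each j in [7,7]:
  j=7: true
Found at j=7 → formula holds.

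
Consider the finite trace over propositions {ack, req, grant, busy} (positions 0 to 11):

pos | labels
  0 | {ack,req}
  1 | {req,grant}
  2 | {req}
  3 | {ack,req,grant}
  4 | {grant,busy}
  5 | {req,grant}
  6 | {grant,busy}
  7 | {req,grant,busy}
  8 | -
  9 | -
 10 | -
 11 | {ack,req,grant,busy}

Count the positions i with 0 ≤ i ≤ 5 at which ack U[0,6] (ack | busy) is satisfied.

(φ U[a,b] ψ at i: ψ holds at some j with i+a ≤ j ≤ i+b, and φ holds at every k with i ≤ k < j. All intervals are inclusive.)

Evaluate at each i in [0,5]:
  i=0: ✓ (rhs at j=0)
  i=1: ✗ (lhs fails at k=1 before rhs at j=3)
  i=2: ✗ (lhs fails at k=2 before rhs at j=3)
  i=3: ✓ (rhs at j=3)
  i=4: ✓ (rhs at j=4)
  i=5: ✗ (lhs fails at k=5 before rhs at j=6)
Positions where it holds: {0, 3, 4} → 3.

3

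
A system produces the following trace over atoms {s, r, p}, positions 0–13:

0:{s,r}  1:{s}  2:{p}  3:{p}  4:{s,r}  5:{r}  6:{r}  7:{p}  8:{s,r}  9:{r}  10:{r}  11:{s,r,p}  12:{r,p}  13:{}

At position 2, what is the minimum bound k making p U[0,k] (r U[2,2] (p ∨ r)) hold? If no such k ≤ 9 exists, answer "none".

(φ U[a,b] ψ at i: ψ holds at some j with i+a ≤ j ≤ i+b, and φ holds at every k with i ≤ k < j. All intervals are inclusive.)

Need earliest j ≥ 2 with (r U[2,2] (p ∨ r)), and p at every k in [2,j-1].
  j=2: rhs fails.
  j=3: rhs fails.
  j=4: rhs holds; lhs holds on [2,3]. k = 2.

2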